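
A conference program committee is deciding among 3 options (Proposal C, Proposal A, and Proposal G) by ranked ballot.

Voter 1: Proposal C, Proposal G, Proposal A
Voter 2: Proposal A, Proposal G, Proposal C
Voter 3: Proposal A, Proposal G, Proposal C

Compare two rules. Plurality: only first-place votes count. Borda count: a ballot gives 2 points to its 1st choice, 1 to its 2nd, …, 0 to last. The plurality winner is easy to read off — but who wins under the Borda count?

Proposal A

Plurality first-place counts: Proposal C 1, Proposal A 2, Proposal G 0 → Proposal A.
Borda totals: Proposal C 2, Proposal A 4, Proposal G 3 → Proposal A.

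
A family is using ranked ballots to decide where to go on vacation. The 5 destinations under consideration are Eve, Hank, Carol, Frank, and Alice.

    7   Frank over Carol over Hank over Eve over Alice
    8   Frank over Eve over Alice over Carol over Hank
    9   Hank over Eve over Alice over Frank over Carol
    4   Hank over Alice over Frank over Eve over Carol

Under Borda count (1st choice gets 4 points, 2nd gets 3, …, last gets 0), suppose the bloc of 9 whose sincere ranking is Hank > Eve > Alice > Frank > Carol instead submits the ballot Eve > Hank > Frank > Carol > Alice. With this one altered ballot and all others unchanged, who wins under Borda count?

Borda totals with the altered ballot: Eve 71, Hank 57, Carol 38, Frank 86, Alice 28.
The winner is unchanged: still Frank.

Frank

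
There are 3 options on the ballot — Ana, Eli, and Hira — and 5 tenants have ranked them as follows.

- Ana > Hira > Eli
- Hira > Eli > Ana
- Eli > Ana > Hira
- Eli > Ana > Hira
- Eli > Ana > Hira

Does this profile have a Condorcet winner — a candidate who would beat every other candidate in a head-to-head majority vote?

Yes

Head-to-head results (5 voters total):
Ana vs Eli: Eli wins 4–1.
Ana vs Hira: Ana wins 4–1.
Eli vs Hira: Eli wins 3–2.
Eli beats each rival — Ana (4–1), Hira (3–2) — so Eli is the Condorcet winner.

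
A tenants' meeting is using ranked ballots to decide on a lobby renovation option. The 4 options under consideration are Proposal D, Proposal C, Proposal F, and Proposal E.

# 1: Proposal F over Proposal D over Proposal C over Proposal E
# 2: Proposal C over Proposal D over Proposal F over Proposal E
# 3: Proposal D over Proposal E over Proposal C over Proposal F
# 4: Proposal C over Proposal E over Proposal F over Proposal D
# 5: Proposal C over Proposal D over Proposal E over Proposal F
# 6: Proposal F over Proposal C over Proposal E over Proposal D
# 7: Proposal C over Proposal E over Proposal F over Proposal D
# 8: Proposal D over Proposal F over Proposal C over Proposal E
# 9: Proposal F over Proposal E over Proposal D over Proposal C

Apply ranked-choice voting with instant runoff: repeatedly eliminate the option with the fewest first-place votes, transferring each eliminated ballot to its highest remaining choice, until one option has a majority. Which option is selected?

Round 1: Proposal C 4, Proposal F 3, Proposal D 2, Proposal E 0. Proposal E has the fewest and is eliminated.
Round 2: Proposal C 4, Proposal F 3, Proposal D 2. Proposal D has the fewest and is eliminated.
Round 3: Proposal C 5, Proposal F 4. Proposal C has a majority.

Proposal C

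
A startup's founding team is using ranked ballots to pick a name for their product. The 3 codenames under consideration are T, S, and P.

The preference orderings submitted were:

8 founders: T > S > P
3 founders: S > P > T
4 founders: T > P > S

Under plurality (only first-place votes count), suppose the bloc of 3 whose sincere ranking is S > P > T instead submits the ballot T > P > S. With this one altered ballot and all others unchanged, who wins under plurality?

T

First-place totals with the altered ballot: T 15, S 0, P 0.
The winner is unchanged: still T.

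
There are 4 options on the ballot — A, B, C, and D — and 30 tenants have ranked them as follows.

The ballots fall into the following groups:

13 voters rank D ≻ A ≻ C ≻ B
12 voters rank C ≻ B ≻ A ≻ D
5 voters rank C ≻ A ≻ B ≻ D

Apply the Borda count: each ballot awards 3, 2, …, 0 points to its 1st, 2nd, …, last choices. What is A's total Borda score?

48

Borda scores:
  A: 13·2 + 12·1 + 5·2 = 48
  B: 13·0 + 12·2 + 5·1 = 29
  C: 13·1 + 12·3 + 5·3 = 64
  D: 13·3 + 12·0 + 5·0 = 39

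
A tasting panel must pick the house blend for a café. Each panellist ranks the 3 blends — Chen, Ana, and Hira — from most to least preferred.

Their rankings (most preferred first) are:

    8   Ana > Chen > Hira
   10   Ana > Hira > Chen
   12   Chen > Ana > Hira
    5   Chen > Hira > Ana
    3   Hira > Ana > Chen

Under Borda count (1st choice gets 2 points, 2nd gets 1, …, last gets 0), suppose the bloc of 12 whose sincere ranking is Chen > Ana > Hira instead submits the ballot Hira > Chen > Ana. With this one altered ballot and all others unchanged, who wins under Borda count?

Hira

Borda totals with the altered ballot: Chen 30, Ana 39, Hira 45.
The switch changes the winner from Ana to Hira.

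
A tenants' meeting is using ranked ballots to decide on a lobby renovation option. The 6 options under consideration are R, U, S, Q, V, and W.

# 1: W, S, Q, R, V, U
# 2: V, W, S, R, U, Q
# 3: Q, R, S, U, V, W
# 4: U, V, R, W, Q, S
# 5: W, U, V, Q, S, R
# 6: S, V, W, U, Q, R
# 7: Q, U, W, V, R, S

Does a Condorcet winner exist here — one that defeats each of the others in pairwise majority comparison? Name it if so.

Head-to-head results (7 voters total):
R vs U: U wins 4–3.
R vs S: S wins 4–3.
R vs Q: Q wins 5–2.
R vs V: V wins 5–2.
R vs W: W wins 5–2.
U vs S: S wins 4–3.
U vs Q: U wins 4–3.
U vs V: U wins 4–3.
U vs W: W wins 4–3.
S vs Q: Q wins 4–3.
S vs V: V wins 4–3.
S vs W: W wins 5–2.
Q vs V: V wins 4–3.
Q vs W: W wins 5–2.
V vs W: V wins 4–3.
No candidate beats all others: U beats Q beats S beats U, a majority cycle.

None — there is no Condorcet winner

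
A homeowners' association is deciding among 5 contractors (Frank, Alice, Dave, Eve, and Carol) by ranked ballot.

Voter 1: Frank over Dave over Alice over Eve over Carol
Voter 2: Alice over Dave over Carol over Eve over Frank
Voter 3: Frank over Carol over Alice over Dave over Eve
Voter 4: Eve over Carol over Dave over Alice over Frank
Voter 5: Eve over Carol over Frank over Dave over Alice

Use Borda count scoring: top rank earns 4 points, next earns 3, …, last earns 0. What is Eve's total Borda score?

10

Borda scores:
  Frank: 4 + 0 + 4 + 0 + 2 = 10
  Alice: 2 + 4 + 2 + 1 + 0 = 9
  Dave: 3 + 3 + 1 + 2 + 1 = 10
  Eve: 1 + 1 + 0 + 4 + 4 = 10
  Carol: 0 + 2 + 3 + 3 + 3 = 11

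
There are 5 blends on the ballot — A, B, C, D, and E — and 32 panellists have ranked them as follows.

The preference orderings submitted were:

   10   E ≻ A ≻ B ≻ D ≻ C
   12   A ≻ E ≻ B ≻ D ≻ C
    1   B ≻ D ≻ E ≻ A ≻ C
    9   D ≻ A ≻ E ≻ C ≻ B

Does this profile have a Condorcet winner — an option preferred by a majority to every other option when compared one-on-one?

Yes

Head-to-head results (32 voters total):
A vs B: A wins 31–1.
A vs C: A wins 32–0.
A vs D: A wins 22–10.
A vs E: A wins 21–11.
B vs C: B wins 23–9.
B vs D: B wins 23–9.
B vs E: E wins 31–1.
C vs D: D wins 32–0.
C vs E: E wins 32–0.
D vs E: E wins 22–10.
A beats each rival — B (31–1), C (32–0), D (22–10), E (21–11) — so A is the Condorcet winner.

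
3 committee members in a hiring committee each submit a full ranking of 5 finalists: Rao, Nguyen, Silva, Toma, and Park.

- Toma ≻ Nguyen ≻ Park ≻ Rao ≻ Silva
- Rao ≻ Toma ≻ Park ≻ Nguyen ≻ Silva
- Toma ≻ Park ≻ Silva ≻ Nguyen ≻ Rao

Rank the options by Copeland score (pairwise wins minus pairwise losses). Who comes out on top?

Toma

Pairwise results:
  Rao vs Nguyen: Nguyen wins 2–1.
  Rao vs Silva: Rao wins 2–1.
  Rao vs Toma: Toma wins 2–1.
  Rao vs Park: Park wins 2–1.
  Nguyen vs Silva: Nguyen wins 2–1.
  Nguyen vs Toma: Toma wins 3–0.
  Nguyen vs Park: Park wins 2–1.
  Silva vs Toma: Toma wins 3–0.
  Silva vs Park: Park wins 3–0.
  Toma vs Park: Toma wins 3–0.
Copeland scores (wins − losses):
  Rao: 1 − 3 = -2
  Nguyen: 2 − 2 = 0
  Silva: 0 − 4 = -4
  Toma: 4 − 0 = 4
  Park: 3 − 1 = 2
Toma has the best Copeland score.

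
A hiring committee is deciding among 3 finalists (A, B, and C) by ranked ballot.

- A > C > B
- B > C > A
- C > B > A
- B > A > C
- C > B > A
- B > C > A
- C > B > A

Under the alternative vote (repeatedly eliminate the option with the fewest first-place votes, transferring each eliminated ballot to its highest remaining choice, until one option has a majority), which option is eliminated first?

A

Round 1: B 3, C 3, A 1. A has the fewest and is eliminated.
Round 2: C 4, B 3. C has a majority.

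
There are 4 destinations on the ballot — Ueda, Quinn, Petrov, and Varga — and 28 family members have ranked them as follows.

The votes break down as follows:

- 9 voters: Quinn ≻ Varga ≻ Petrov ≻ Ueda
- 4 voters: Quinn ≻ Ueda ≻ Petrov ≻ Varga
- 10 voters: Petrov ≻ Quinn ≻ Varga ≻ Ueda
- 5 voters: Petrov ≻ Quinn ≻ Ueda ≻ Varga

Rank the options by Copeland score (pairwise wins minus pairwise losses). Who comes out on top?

Petrov

Pairwise results:
  Ueda vs Quinn: Quinn wins 28–0.
  Ueda vs Petrov: Petrov wins 24–4.
  Ueda vs Varga: Varga wins 19–9.
  Quinn vs Petrov: Petrov wins 15–13.
  Quinn vs Varga: Quinn wins 28–0.
  Petrov vs Varga: Petrov wins 19–9.
Copeland scores (wins − losses):
  Ueda: 0 − 3 = -3
  Quinn: 2 − 1 = 1
  Petrov: 3 − 0 = 3
  Varga: 1 − 2 = -1
Petrov has the best Copeland score.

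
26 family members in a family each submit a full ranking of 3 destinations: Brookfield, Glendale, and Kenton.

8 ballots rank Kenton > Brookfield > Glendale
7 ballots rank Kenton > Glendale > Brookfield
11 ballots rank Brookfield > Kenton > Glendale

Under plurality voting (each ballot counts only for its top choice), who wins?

First-place vote totals:
  Brookfield: 11
  Glendale: 0
  Kenton: 15
Kenton has the most first-place votes.

Kenton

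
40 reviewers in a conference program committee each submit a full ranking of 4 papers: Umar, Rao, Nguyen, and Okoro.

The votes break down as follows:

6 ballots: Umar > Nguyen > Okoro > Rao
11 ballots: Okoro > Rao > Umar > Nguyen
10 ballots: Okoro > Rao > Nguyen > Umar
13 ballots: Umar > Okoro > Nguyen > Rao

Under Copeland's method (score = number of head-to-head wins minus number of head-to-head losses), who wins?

Okoro

Pairwise results:
  Umar vs Rao: Rao wins 21–19.
  Umar vs Nguyen: Umar wins 30–10.
  Umar vs Okoro: Okoro wins 21–19.
  Rao vs Nguyen: Rao wins 21–19.
  Rao vs Okoro: Okoro wins 40–0.
  Nguyen vs Okoro: Okoro wins 34–6.
Copeland scores (wins − losses):
  Umar: 1 − 2 = -1
  Rao: 2 − 1 = 1
  Nguyen: 0 − 3 = -3
  Okoro: 3 − 0 = 3
Okoro has the best Copeland score.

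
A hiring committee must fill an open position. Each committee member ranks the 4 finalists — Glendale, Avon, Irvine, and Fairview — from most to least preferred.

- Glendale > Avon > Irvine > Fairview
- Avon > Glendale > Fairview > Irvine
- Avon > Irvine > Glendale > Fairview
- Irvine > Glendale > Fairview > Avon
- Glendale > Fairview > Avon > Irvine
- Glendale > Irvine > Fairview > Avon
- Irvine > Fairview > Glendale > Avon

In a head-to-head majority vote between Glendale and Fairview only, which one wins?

Glendale

Ballots ranking Glendale above Fairview: 6.
Ballots ranking Fairview above Glendale: 1.
Glendale wins the head-to-head, 6–1.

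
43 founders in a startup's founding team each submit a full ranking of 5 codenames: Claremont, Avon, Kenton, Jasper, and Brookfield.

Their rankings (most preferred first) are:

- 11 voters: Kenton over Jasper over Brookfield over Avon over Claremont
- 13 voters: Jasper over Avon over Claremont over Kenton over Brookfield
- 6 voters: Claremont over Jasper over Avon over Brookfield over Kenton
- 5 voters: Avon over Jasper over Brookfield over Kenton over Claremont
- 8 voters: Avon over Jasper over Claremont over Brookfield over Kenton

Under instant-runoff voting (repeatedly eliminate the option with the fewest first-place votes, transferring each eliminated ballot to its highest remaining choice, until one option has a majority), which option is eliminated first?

Round 1: Avon 13, Jasper 13, Kenton 11, Claremont 6, Brookfield 0. Brookfield has the fewest and is eliminated.
Round 2: Avon 13, Jasper 13, Kenton 11, Claremont 6. Claremont has the fewest and is eliminated.
Round 3: Jasper 19, Avon 13, Kenton 11. Kenton has the fewest and is eliminated.
Round 4: Jasper 30, Avon 13. Jasper has a majority.

Brookfield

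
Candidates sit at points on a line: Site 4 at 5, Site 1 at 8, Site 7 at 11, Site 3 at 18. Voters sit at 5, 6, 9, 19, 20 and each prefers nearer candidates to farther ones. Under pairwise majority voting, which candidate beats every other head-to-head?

With single-peaked preferences on a line, the Condorcet winner is the candidate closest to the median voter.
The median voter (position 9) is closest to Site 1 at 8.
Check: Site 1 vs Site 7 — voters closer to Site 1: 3 of 5.

Site 1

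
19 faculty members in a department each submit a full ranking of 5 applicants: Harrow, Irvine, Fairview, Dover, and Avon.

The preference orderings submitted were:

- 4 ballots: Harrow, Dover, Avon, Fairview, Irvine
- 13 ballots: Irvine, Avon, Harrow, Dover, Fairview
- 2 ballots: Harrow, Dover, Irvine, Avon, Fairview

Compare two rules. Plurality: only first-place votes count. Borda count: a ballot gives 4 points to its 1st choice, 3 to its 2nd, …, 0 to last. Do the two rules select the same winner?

Plurality first-place counts: Harrow 6, Irvine 13, Fairview 0, Dover 0, Avon 0 → Irvine.
Borda totals: Harrow 50, Irvine 56, Fairview 4, Dover 31, Avon 49 → Irvine.
The two rules agree on Irvine.

Yes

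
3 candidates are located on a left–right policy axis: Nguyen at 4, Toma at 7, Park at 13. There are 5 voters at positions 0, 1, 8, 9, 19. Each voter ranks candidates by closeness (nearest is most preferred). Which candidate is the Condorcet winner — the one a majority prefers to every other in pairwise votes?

Toma

With single-peaked preferences on a line, the Condorcet winner is the candidate closest to the median voter.
The median voter (position 8) is closest to Toma at 7.
Check: Toma vs Nguyen — voters closer to Toma: 3 of 5.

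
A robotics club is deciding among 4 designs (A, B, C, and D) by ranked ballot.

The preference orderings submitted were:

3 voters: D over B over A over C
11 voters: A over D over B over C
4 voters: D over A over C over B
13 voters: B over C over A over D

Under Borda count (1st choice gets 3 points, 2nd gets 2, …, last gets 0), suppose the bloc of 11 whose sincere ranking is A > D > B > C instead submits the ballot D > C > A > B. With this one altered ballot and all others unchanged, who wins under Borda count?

D

Borda totals with the altered ballot: A 35, B 45, C 52, D 54.
The switch changes the winner from A to D.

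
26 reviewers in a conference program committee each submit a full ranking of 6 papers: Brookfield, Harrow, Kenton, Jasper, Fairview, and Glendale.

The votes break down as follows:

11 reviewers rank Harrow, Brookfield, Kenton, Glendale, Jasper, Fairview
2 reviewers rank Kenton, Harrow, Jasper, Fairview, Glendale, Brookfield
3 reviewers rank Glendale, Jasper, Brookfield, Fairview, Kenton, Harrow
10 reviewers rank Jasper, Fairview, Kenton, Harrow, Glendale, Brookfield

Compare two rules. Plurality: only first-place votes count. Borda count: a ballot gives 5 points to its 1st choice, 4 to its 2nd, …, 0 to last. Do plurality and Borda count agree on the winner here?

Yes

Plurality first-place counts: Brookfield 0, Harrow 11, Kenton 2, Jasper 10, Fairview 0, Glendale 3 → Harrow.
Borda totals: Brookfield 53, Harrow 83, Kenton 76, Jasper 79, Fairview 50, Glendale 49 → Harrow.
The two rules agree on Harrow.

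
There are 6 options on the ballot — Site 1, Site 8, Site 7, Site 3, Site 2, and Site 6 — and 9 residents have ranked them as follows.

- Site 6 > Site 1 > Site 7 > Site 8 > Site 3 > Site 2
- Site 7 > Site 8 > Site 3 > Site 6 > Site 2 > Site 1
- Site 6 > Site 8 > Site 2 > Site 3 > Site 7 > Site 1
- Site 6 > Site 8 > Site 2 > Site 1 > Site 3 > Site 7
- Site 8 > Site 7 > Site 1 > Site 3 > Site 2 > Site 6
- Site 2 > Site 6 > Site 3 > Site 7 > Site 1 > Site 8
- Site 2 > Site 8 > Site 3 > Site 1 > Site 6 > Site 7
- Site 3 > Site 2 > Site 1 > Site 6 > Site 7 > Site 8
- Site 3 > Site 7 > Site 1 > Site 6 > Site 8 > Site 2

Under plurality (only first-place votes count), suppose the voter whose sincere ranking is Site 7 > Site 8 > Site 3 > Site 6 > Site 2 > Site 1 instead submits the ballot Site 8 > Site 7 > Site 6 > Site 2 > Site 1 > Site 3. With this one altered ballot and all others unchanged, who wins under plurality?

Site 6

First-place totals with the altered ballot: Site 1 0, Site 8 2, Site 7 0, Site 3 2, Site 2 2, Site 6 3.
The winner is unchanged: still Site 6.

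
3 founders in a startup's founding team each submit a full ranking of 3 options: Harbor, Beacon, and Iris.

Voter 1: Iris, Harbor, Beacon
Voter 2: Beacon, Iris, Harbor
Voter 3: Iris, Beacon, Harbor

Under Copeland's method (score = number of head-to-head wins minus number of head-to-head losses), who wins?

Pairwise results:
  Harbor vs Beacon: Beacon wins 2–1.
  Harbor vs Iris: Iris wins 3–0.
  Beacon vs Iris: Iris wins 2–1.
Copeland scores (wins − losses):
  Harbor: 0 − 2 = -2
  Beacon: 1 − 1 = 0
  Iris: 2 − 0 = 2
Iris has the best Copeland score.

Iris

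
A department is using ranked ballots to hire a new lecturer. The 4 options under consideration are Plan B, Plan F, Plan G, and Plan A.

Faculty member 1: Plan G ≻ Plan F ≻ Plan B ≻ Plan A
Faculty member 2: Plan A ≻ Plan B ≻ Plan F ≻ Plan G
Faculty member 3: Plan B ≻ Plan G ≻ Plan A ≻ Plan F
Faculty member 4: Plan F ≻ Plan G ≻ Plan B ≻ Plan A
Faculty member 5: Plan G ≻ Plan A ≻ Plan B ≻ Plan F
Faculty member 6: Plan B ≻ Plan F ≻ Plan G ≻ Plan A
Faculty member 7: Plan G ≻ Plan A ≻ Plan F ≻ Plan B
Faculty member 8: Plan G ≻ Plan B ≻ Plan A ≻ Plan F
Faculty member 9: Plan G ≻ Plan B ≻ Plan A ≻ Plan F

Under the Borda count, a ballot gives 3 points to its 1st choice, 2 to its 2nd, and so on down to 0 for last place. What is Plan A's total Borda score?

10

Borda scores:
  Plan B: 1 + 2 + 3 + 1 + 1 + 3 + 0 + 2 + 2 = 15
  Plan F: 2 + 1 + 0 + 3 + 0 + 2 + 1 + 0 + 0 = 9
  Plan G: 3 + 0 + 2 + 2 + 3 + 1 + 3 + 3 + 3 = 20
  Plan A: 0 + 3 + 1 + 0 + 2 + 0 + 2 + 1 + 1 = 10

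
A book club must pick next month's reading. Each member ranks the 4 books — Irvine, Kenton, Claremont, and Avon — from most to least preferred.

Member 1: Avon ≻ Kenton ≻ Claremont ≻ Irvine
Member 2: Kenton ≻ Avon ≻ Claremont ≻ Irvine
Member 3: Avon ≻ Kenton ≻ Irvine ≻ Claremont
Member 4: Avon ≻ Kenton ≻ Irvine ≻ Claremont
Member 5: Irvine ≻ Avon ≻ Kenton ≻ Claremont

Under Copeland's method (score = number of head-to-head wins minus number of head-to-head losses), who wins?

Pairwise results:
  Irvine vs Kenton: Kenton wins 4–1.
  Irvine vs Claremont: Irvine wins 3–2.
  Irvine vs Avon: Avon wins 4–1.
  Kenton vs Claremont: Kenton wins 5–0.
  Kenton vs Avon: Avon wins 4–1.
  Claremont vs Avon: Avon wins 5–0.
Copeland scores (wins − losses):
  Irvine: 1 − 2 = -1
  Kenton: 2 − 1 = 1
  Claremont: 0 − 3 = -3
  Avon: 3 − 0 = 3
Avon has the best Copeland score.

Avon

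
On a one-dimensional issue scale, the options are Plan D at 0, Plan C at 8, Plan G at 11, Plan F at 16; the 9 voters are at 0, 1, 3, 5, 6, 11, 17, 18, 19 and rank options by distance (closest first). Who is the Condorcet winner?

Plan C

With single-peaked preferences on a line, the Condorcet winner is the candidate closest to the median voter.
The median voter (position 6) is closest to Plan C at 8.
Check: Plan C vs Plan D — voters closer to Plan C: 6 of 9.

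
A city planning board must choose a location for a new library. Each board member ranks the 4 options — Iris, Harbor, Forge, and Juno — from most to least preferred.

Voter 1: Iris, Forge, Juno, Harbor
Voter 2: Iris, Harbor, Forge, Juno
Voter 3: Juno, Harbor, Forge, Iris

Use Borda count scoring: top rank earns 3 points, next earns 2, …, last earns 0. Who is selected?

Iris

Borda scores:
  Iris: 3 + 3 + 0 = 6
  Harbor: 0 + 2 + 2 = 4
  Forge: 2 + 1 + 1 = 4
  Juno: 1 + 0 + 3 = 4
Iris has the highest total.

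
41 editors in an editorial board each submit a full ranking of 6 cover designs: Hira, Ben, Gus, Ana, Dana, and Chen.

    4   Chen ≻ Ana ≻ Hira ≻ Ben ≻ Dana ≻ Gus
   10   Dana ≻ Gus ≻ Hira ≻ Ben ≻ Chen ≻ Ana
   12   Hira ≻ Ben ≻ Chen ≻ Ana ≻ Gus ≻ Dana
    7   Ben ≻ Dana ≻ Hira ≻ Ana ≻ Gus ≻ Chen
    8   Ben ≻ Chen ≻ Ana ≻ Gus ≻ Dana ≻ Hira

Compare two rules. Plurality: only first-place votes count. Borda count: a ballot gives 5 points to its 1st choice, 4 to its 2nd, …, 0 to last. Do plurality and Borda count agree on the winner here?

Yes

Plurality first-place counts: Hira 12, Ben 15, Gus 0, Ana 0, Dana 10, Chen 4 → Ben.
Borda totals: Hira 123, Ben 151, Gus 75, Ana 78, Dana 90, Chen 98 → Ben.
The two rules agree on Ben.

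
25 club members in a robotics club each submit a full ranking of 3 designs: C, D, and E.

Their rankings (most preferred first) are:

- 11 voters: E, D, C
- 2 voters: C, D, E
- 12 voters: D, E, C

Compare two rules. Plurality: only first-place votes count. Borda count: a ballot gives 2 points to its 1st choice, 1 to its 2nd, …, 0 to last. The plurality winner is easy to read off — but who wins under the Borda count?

D

Plurality first-place counts: C 2, D 12, E 11 → D.
Borda totals: C 4, D 37, E 34 → D.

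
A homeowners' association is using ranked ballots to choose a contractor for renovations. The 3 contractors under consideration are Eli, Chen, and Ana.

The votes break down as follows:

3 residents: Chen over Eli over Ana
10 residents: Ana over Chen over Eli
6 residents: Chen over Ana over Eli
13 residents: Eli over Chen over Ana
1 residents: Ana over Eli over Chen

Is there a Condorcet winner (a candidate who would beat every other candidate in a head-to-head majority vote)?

Yes

Head-to-head results (33 voters total):
Eli vs Chen: Chen wins 19–14.
Eli vs Ana: Ana wins 17–16.
Chen vs Ana: Chen wins 22–11.
Chen beats each rival — Eli (19–14), Ana (22–11) — so Chen is the Condorcet winner.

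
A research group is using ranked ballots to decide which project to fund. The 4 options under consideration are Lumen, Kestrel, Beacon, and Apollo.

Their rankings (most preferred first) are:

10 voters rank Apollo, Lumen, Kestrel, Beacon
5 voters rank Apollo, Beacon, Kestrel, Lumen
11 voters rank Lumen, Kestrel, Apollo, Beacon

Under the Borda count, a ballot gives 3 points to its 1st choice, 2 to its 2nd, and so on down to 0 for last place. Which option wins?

Borda scores:
  Lumen: 10·2 + 5·0 + 11·3 = 53
  Kestrel: 10·1 + 5·1 + 11·2 = 37
  Beacon: 10·0 + 5·2 + 11·0 = 10
  Apollo: 10·3 + 5·3 + 11·1 = 56
Apollo has the highest total.

Apollo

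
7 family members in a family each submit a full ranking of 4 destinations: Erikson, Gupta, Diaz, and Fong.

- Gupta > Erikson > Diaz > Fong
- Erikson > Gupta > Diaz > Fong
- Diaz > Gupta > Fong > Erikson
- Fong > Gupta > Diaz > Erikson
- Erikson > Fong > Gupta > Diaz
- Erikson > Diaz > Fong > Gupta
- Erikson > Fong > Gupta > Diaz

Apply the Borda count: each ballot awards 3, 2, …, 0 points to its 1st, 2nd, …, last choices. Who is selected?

Borda scores:
  Erikson: 2 + 3 + 0 + 0 + 3 + 3 + 3 = 14
  Gupta: 3 + 2 + 2 + 2 + 1 + 0 + 1 = 11
  Diaz: 1 + 1 + 3 + 1 + 0 + 2 + 0 = 8
  Fong: 0 + 0 + 1 + 3 + 2 + 1 + 2 = 9
Erikson has the highest total.

Erikson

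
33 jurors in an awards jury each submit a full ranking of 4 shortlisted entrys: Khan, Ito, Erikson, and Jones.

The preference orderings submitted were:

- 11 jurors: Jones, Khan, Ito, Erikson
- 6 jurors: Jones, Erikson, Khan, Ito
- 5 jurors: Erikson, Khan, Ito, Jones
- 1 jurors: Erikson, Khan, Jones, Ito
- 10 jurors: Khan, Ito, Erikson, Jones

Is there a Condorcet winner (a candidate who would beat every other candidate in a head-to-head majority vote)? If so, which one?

Head-to-head results (33 voters total):
Khan vs Ito: Khan wins 33–0.
Khan vs Erikson: Khan wins 21–12.
Khan vs Jones: Jones wins 17–16.
Ito vs Erikson: Ito wins 21–12.
Ito vs Jones: Jones wins 18–15.
Erikson vs Jones: Jones wins 17–16.
Jones beats each rival — Khan (17–16), Ito (18–15), Erikson (17–16) — so Jones is the Condorcet winner.

Jones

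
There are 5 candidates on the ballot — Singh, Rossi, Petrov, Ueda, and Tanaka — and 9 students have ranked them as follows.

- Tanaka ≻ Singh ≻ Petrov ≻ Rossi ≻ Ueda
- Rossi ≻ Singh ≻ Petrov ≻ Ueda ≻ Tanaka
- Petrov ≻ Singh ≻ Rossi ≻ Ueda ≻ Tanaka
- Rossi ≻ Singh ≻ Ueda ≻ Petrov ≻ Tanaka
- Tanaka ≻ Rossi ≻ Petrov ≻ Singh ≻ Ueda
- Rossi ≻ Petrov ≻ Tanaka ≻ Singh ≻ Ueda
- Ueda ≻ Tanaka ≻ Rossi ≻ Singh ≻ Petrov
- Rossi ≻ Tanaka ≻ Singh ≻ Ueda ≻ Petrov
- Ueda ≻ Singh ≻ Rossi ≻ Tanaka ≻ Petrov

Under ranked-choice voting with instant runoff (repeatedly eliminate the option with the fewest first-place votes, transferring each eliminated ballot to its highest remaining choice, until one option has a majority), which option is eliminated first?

Singh

Round 1: Rossi 4, Ueda 2, Tanaka 2, Petrov 1, Singh 0. Singh has the fewest and is eliminated.
Round 2: Rossi 4, Ueda 2, Tanaka 2, Petrov 1. Petrov has the fewest and is eliminated.
Round 3: Rossi 5, Ueda 2, Tanaka 2. Rossi has a majority.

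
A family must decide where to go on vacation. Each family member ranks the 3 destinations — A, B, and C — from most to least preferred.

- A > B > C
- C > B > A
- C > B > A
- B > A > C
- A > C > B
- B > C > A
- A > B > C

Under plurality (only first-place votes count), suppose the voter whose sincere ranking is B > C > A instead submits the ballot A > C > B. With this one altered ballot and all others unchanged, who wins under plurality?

A

First-place totals with the altered ballot: A 4, B 1, C 2.
The winner is unchanged: still A.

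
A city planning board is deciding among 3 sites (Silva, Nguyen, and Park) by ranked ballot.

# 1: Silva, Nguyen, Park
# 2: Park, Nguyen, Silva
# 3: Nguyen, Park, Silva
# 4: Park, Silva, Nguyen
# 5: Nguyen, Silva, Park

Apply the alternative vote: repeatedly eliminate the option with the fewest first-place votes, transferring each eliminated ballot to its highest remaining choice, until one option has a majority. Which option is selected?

Nguyen

Round 1: Nguyen 2, Park 2, Silva 1. Silva has the fewest and is eliminated.
Round 2: Nguyen 3, Park 2. Nguyen has a majority.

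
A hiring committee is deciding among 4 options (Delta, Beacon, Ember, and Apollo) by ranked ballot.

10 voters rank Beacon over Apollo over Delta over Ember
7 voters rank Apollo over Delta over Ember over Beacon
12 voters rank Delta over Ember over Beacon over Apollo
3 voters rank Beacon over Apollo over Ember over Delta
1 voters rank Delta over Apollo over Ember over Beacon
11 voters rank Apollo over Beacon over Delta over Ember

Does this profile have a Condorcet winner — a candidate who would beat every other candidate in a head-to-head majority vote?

Yes

Head-to-head results (44 voters total):
Delta vs Beacon: Beacon wins 24–20.
Delta vs Ember: Delta wins 41–3.
Delta vs Apollo: Apollo wins 31–13.
Beacon vs Ember: Beacon wins 24–20.
Beacon vs Apollo: Beacon wins 25–19.
Ember vs Apollo: Apollo wins 32–12.
Beacon beats each rival — Delta (24–20), Ember (24–20), Apollo (25–19) — so Beacon is the Condorcet winner.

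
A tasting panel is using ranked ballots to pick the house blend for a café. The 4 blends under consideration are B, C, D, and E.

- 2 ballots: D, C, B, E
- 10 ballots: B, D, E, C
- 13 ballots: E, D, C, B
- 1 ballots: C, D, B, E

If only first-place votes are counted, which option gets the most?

E

First-place vote totals:
  B: 10
  C: 1
  D: 2
  E: 13
E has the most first-place votes.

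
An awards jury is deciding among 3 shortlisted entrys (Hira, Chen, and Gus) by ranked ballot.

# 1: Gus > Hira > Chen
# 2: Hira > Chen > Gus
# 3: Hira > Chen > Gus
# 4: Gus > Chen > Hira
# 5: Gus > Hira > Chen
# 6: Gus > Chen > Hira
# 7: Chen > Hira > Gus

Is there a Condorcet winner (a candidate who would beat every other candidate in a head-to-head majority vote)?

Yes

Head-to-head results (7 voters total):
Hira vs Chen: Hira wins 4–3.
Hira vs Gus: Gus wins 4–3.
Chen vs Gus: Gus wins 4–3.
Gus beats each rival — Hira (4–3), Chen (4–3) — so Gus is the Condorcet winner.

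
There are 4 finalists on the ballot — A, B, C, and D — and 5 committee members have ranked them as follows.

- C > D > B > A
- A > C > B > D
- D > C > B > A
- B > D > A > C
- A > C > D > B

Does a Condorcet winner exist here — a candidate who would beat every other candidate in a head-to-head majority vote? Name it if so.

Head-to-head results (5 voters total):
A vs B: B wins 3–2.
A vs C: A wins 3–2.
A vs D: D wins 3–2.
B vs C: C wins 4–1.
B vs D: D wins 3–2.
C vs D: C wins 3–2.
No candidate beats all others: A beats C beats B beats A, a majority cycle.

There is no Condorcet winner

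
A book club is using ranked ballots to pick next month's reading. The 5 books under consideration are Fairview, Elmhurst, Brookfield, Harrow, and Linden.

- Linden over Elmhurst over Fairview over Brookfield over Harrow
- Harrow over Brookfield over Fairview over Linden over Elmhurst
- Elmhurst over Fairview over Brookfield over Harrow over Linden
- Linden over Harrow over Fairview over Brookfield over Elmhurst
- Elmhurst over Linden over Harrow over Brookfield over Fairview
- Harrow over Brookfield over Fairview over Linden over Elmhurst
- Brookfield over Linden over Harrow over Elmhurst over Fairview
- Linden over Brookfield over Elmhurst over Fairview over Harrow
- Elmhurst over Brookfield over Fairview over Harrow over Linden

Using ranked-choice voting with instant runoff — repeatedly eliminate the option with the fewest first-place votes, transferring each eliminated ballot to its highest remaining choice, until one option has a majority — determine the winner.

Round 1: Elmhurst 3, Linden 3, Harrow 2, Brookfield 1, Fairview 0. Fairview has the fewest and is eliminated.
Round 2: Elmhurst 3, Linden 3, Harrow 2, Brookfield 1. Brookfield has the fewest and is eliminated.
Round 3: Linden 4, Elmhurst 3, Harrow 2. Harrow has the fewest and is eliminated.
Round 4: Linden 6, Elmhurst 3. Linden has a majority.

Linden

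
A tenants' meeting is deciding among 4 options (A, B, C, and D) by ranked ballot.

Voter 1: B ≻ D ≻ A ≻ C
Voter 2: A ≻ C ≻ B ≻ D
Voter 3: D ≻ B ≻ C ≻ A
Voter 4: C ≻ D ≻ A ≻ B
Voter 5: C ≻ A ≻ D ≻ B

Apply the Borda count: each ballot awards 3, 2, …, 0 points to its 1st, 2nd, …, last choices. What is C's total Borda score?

Borda scores:
  A: 1 + 3 + 0 + 1 + 2 = 7
  B: 3 + 1 + 2 + 0 + 0 = 6
  C: 0 + 2 + 1 + 3 + 3 = 9
  D: 2 + 0 + 3 + 2 + 1 = 8

9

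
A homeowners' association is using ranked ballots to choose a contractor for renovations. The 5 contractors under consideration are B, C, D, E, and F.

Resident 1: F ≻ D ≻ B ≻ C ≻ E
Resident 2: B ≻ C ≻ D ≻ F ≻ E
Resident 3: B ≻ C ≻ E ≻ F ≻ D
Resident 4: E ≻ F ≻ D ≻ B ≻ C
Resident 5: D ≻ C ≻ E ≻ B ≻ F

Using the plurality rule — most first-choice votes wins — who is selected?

B

First-place vote totals:
  B: 2
  C: 0
  D: 1
  E: 1
  F: 1
B has the most first-place votes.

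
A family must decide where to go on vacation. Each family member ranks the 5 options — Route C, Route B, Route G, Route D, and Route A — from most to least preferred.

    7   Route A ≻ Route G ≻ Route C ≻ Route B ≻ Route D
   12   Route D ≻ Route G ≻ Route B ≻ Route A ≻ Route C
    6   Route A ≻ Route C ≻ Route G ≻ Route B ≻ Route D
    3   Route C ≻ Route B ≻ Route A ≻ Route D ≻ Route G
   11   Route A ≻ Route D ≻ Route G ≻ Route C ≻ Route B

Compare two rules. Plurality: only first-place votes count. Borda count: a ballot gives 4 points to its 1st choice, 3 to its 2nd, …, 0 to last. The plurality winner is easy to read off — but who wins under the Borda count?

Route A

Plurality first-place counts: Route C 3, Route B 0, Route G 0, Route D 12, Route A 24 → Route A.
Borda totals: Route C 55, Route B 46, Route G 91, Route D 84, Route A 114 → Route A.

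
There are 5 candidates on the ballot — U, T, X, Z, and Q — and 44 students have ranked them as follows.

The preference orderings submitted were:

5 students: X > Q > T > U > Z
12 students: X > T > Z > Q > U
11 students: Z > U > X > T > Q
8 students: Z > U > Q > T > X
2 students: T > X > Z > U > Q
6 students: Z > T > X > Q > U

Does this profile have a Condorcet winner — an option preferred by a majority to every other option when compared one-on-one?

Yes

Head-to-head results (44 voters total):
U vs T: T wins 25–19.
U vs X: X wins 25–19.
U vs Z: Z wins 39–5.
U vs Q: Q wins 23–21.
T vs X: X wins 28–16.
T vs Z: Z wins 25–19.
T vs Q: T wins 31–13.
X vs Z: Z wins 25–19.
X vs Q: X wins 36–8.
Z vs Q: Z wins 39–5.
Z beats each rival — U (39–5), T (25–19), X (25–19), Q (39–5) — so Z is the Condorcet winner.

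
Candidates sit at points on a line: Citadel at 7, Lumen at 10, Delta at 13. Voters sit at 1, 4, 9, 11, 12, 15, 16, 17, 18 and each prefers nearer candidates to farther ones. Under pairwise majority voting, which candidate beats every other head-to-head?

With single-peaked preferences on a line, the Condorcet winner is the candidate closest to the median voter.
The median voter (position 12) is closest to Delta at 13.
Check: Delta vs Lumen — voters closer to Delta: 5 of 9.

Delta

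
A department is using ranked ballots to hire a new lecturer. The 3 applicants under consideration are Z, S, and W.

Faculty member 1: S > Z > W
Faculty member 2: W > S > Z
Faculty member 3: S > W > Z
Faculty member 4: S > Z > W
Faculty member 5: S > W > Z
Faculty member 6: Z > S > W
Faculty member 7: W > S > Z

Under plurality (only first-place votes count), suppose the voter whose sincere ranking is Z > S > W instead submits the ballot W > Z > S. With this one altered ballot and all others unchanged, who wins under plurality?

S

First-place totals with the altered ballot: Z 0, S 4, W 3.
The winner is unchanged: still S.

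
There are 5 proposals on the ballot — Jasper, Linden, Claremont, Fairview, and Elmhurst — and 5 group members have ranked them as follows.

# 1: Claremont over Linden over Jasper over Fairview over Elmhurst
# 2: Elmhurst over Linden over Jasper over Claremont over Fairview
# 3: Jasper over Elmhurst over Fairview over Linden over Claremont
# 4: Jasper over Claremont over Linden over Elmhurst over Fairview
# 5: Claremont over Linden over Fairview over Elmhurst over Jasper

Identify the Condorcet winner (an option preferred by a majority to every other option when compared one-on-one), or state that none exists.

Head-to-head results (5 voters total):
Jasper vs Linden: Linden wins 3–2.
Jasper vs Claremont: Jasper wins 3–2.
Jasper vs Fairview: Jasper wins 4–1.
Jasper vs Elmhurst: Jasper wins 3–2.
Linden vs Claremont: Claremont wins 3–2.
Linden vs Fairview: Linden wins 4–1.
Linden vs Elmhurst: Linden wins 3–2.
Claremont vs Fairview: Claremont wins 4–1.
Claremont vs Elmhurst: Claremont wins 3–2.
Fairview vs Elmhurst: Elmhurst wins 3–2.
No candidate beats all others: Jasper beats Claremont beats Linden beats Jasper, a majority cycle.

None — there is no Condorcet winner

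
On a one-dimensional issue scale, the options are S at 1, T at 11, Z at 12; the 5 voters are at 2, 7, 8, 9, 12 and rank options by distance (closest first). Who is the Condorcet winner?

T

With single-peaked preferences on a line, the Condorcet winner is the candidate closest to the median voter.
The median voter (position 8) is closest to T at 11.
Check: T vs S — voters closer to T: 4 of 5.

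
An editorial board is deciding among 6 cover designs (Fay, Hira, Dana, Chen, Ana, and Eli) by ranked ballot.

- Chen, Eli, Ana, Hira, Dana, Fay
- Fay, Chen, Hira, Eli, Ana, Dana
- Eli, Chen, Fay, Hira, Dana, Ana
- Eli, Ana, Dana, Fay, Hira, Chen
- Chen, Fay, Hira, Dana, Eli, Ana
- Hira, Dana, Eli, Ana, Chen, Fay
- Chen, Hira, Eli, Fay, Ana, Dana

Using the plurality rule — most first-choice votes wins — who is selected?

First-place vote totals:
  Fay: 1
  Hira: 1
  Dana: 0
  Chen: 3
  Ana: 0
  Eli: 2
Chen has the most first-place votes.

Chen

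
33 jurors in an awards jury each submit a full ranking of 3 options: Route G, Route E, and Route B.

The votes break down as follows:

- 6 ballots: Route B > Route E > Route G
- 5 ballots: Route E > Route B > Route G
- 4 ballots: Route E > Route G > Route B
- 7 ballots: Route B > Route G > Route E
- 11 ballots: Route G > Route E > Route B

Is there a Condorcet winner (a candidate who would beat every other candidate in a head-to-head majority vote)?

Head-to-head results (33 voters total):
Route G vs Route E: Route G wins 18–15.
Route G vs Route B: Route B wins 18–15.
Route E vs Route B: Route E wins 20–13.
No candidate beats all others: Route G beats Route E beats Route B beats Route G, a majority cycle.

No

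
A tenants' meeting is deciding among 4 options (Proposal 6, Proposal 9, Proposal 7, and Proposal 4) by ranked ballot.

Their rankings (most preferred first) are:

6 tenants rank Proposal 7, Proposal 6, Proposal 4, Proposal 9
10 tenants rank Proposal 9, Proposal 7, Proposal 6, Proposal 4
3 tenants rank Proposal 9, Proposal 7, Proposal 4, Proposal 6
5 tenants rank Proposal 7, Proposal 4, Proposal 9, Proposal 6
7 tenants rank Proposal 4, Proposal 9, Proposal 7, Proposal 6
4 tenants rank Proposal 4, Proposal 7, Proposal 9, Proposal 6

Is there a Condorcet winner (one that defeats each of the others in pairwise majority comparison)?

Head-to-head results (35 voters total):
Proposal 6 vs Proposal 9: Proposal 9 wins 29–6.
Proposal 6 vs Proposal 7: Proposal 7 wins 35–0.
Proposal 6 vs Proposal 4: Proposal 4 wins 19–16.
Proposal 9 vs Proposal 7: Proposal 9 wins 20–15.
Proposal 9 vs Proposal 4: Proposal 4 wins 22–13.
Proposal 7 vs Proposal 4: Proposal 7 wins 24–11.
No candidate beats all others: Proposal 9 beats Proposal 7 beats Proposal 4 beats Proposal 9, a majority cycle.

No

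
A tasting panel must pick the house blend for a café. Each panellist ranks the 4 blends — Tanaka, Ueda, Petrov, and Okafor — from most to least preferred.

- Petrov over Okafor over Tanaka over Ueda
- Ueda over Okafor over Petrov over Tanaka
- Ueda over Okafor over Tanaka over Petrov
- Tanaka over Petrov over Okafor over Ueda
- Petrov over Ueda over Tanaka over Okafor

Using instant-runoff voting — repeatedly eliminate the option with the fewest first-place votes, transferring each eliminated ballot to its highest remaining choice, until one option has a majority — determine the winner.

Petrov

Round 1: Ueda 2, Petrov 2, Tanaka 1, Okafor 0. Okafor has the fewest and is eliminated.
Round 2: Ueda 2, Petrov 2, Tanaka 1. Tanaka has the fewest and is eliminated.
Round 3: Petrov 3, Ueda 2. Petrov has a majority.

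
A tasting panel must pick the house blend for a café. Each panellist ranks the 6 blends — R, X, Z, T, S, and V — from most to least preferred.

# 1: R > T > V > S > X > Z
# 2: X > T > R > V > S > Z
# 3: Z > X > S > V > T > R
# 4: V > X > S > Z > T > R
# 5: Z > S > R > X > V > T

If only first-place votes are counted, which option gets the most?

Z

First-place vote totals:
  R: 1
  X: 1
  Z: 2
  T: 0
  S: 0
  V: 1
Z has the most first-place votes.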